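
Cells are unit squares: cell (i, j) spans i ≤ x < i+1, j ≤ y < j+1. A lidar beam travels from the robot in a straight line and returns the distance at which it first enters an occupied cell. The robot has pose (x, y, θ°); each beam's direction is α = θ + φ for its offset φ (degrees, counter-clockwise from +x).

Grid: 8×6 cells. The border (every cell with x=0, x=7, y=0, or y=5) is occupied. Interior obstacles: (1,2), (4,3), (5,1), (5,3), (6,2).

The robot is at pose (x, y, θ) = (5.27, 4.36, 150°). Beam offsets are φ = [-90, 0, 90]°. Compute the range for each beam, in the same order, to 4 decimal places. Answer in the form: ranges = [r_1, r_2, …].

ranges = [0.7390, 1.2800, 0.4157]

beam 1: φ=-90°, α=60°
  direction (0.5000, 0.8660); cell (5,4); t to first gridline: x 1.4600, y 0.7390 (then +2.0000 / +1.1547)
    (5,5) via y @ 0.7390  # hit
  → r_1 = 0.7390
beam 2: φ=0°, α=150°
  direction (-0.8660, 0.5000); cell (5,4); t to first gridline: x 0.3118, y 1.2800 (then +1.1547 / +2.0000)
    (4,4) via x @ 0.3118
    (4,5) via y @ 1.2800  # hit
  → r_2 = 1.2800
beam 3: φ=90°, α=240°
  direction (-0.5000, -0.8660); cell (5,4); t to first gridline: x 0.5400, y 0.4157 (then +2.0000 / +1.1547)
    (5,3) via y @ 0.4157  # hit
  → r_3 = 0.4157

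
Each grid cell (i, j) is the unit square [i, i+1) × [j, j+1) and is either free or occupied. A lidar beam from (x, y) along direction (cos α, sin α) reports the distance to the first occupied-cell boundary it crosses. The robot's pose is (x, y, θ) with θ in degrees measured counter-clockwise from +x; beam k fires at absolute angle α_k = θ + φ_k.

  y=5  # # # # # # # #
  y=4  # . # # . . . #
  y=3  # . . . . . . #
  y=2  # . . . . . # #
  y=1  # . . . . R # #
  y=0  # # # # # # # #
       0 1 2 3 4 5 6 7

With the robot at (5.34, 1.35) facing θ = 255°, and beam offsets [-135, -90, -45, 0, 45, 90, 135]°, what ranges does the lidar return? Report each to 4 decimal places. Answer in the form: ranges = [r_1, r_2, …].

ranges = [3.0600, 4.4931, 0.7000, 0.3623, 0.4041, 0.6833, 0.7621]

beam 1: φ=-135°, α=120°
  cosα=-0.5000 sinα=0.8660 | (5,1) | tMaxX 0.6800 tMaxY 0.7506 | tΔX 2.0000 tΔY 1.1547
    t=0.6800 [x] (4,1)
    t=0.7506 [y] (4,2)
    t=1.9053 [y] (4,3)
    t=2.6800 [x] (3,3)
    t=3.0600 [y] (3,4) — stop
  → r_1 = 3.0600
beam 2: φ=-90°, α=165°
  cosα=-0.9659 sinα=0.2588 | (5,1) | tMaxX 0.3520 tMaxY 2.5114 | tΔX 1.0353 tΔY 3.8637
    t=0.3520 [x] (4,1)
    t=1.3873 [x] (3,1)
    t=2.4225 [x] (2,1)
    t=2.5114 [y] (2,2)
    t=3.4578 [x] (1,2)
    t=4.4931 [x] (0,2) — stop
  → r_2 = 4.4931
beam 3: φ=-45°, α=210°
  cosα=-0.8660 sinα=-0.5000 | (5,1) | tMaxX 0.3926 tMaxY 0.7000 | tΔX 1.1547 tΔY 2.0000
    t=0.3926 [x] (4,1)
    t=0.7000 [y] (4,0) — stop
  → r_3 = 0.7000
beam 4: φ=0°, α=255°
  cosα=-0.2588 sinα=-0.9659 | (5,1) | tMaxX 1.3137 tMaxY 0.3623 | tΔX 3.8637 tΔY 1.0353
    t=0.3623 [y] (5,0) — stop
  → r_4 = 0.3623
beam 5: φ=45°, α=300°
  cosα=0.5000 sinα=-0.8660 | (5,1) | tMaxX 1.3200 tMaxY 0.4041 | tΔX 2.0000 tΔY 1.1547
    t=0.4041 [y] (5,0) — stop
  → r_5 = 0.4041
beam 6: φ=90°, α=345°
  cosα=0.9659 sinα=-0.2588 | (5,1) | tMaxX 0.6833 tMaxY 1.3523 | tΔX 1.0353 tΔY 3.8637
    t=0.6833 [x] (6,1) — stop
  → r_6 = 0.6833
beam 7: φ=135°, α=30°
  cosα=0.8660 sinα=0.5000 | (5,1) | tMaxX 0.7621 tMaxY 1.3000 | tΔX 1.1547 tΔY 2.0000
    t=0.7621 [x] (6,1) — stop
  → r_7 = 0.7621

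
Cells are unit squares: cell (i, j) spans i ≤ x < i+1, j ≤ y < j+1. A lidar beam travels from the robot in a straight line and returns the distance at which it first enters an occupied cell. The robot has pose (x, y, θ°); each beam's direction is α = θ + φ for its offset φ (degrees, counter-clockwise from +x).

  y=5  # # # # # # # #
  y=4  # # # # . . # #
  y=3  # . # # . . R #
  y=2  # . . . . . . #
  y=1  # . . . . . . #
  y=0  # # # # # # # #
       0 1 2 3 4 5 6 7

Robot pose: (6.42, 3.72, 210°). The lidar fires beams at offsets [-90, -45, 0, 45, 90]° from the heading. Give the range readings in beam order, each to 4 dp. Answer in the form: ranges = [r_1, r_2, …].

beam 1: φ=-90°, α=120°
  d=(-0.5000,0.8660)  start (6,3)  tX=0.8400 tY=0.3233  stride 1/|dx|=2.0000 1/|dy|=1.1547
    cross y-line → (6,4), t=0.3233 (wall)
  → r_1 = 0.3233
beam 2: φ=-45°, α=165°
  d=(-0.9659,0.2588)  start (6,3)  tX=0.4348 tY=1.0818  stride 1/|dx|=1.0353 1/|dy|=3.8637
    cross x-line → (5,3), t=0.4348
    cross y-line → (5,4), t=1.0818
    cross x-line → (4,4), t=1.4701
    cross x-line → (3,4), t=2.5054 (wall)
  → r_2 = 2.5054
beam 3: φ=0°, α=210°
  d=(-0.8660,-0.5000)  start (6,3)  tX=0.4850 tY=1.4400  stride 1/|dx|=1.1547 1/|dy|=2.0000
    cross x-line → (5,3), t=0.4850
    cross y-line → (5,2), t=1.4400
    cross x-line → (4,2), t=1.6397
    cross x-line → (3,2), t=2.7944
    cross y-line → (3,1), t=3.4400
    cross x-line → (2,1), t=3.9491
    cross x-line → (1,1), t=5.1038
    cross y-line → (1,0), t=5.4400 (wall)
  → r_3 = 5.4400
beam 4: φ=45°, α=255°
  d=(-0.2588,-0.9659)  start (6,3)  tX=1.6228 tY=0.7454  stride 1/|dx|=3.8637 1/|dy|=1.0353
    cross y-line → (6,2), t=0.7454
    cross x-line → (5,2), t=1.6228
    cross y-line → (5,1), t=1.7807
    cross y-line → (5,0), t=2.8160 (wall)
  → r_4 = 2.8160
beam 5: φ=90°, α=300°
  d=(0.5000,-0.8660)  start (6,3)  tX=1.1600 tY=0.8314  stride 1/|dx|=2.0000 1/|dy|=1.1547
    cross y-line → (6,2), t=0.8314
    cross x-line → (7,2), t=1.1600 (wall)
  → r_5 = 1.1600

ranges = [0.3233, 2.5054, 5.4400, 2.8160, 1.1600]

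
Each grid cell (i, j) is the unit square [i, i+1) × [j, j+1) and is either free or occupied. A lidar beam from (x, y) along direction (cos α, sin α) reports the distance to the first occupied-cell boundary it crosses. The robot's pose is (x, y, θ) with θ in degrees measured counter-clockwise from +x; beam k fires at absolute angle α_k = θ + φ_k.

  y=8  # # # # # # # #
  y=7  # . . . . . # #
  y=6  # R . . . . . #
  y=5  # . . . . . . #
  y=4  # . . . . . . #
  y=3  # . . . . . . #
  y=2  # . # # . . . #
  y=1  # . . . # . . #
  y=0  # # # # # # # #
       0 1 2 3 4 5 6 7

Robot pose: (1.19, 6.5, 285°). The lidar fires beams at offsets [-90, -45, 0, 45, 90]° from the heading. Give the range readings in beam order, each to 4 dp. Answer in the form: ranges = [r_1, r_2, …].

ranges = [0.1967, 0.3800, 3.6235, 6.7088, 4.9797]

beam 1: φ=-90°, α=195°
  d=(-0.9659,-0.2588)  start (1,6)  tX=0.1967 tY=1.9319  stride 1/|dx|=1.0353 1/|dy|=3.8637
    cross x-line → (0,6), t=0.1967 (wall)
  → r_1 = 0.1967
beam 2: φ=-45°, α=240°
  d=(-0.5000,-0.8660)  start (1,6)  tX=0.3800 tY=0.5774  stride 1/|dx|=2.0000 1/|dy|=1.1547
    cross x-line → (0,6), t=0.3800 (wall)
  → r_2 = 0.3800
beam 3: φ=0°, α=285°
  d=(0.2588,-0.9659)  start (1,6)  tX=3.1296 tY=0.5176  stride 1/|dx|=3.8637 1/|dy|=1.0353
    cross y-line → (1,5), t=0.5176
    cross y-line → (1,4), t=1.5529
    cross y-line → (1,3), t=2.5882
    cross x-line → (2,3), t=3.1296
    cross y-line → (2,2), t=3.6235 (wall)
  → r_3 = 3.6235
beam 4: φ=45°, α=330°
  d=(0.8660,-0.5000)  start (1,6)  tX=0.9353 tY=1.0000  stride 1/|dx|=1.1547 1/|dy|=2.0000
    cross x-line → (2,6), t=0.9353
    cross y-line → (2,5), t=1.0000
    cross x-line → (3,5), t=2.0900
    cross y-line → (3,4), t=3.0000
    cross x-line → (4,4), t=3.2447
    cross x-line → (5,4), t=4.3994
    cross y-line → (5,3), t=5.0000
    cross x-line → (6,3), t=5.5541
    cross x-line → (7,3), t=6.7088 (wall)
  → r_4 = 6.7088
beam 5: φ=90°, α=15°
  d=(0.9659,0.2588)  start (1,6)  tX=0.8386 tY=1.9319  stride 1/|dx|=1.0353 1/|dy|=3.8637
    cross x-line → (2,6), t=0.8386
    cross x-line → (3,6), t=1.8738
    cross y-line → (3,7), t=1.9319
    cross x-line → (4,7), t=2.9091
    cross x-line → (5,7), t=3.9444
    cross x-line → (6,7), t=4.9797 (wall)
  → r_5 = 4.9797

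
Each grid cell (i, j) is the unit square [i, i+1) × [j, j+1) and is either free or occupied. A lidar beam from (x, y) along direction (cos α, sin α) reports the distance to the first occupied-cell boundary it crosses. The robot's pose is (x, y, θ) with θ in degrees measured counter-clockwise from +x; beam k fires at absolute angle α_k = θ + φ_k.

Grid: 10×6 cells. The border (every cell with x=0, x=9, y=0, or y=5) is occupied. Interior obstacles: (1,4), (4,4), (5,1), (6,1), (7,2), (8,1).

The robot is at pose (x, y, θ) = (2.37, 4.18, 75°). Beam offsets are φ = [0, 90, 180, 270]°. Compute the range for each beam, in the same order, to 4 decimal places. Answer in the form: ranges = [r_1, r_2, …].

beam 1: φ=0°, α=75°
  direction (0.2588, 0.9659); cell (2,4); t to first gridline: x 2.4341, y 0.8489 (then +3.8637 / +1.0353)
    (2,5) via y @ 0.8489  # hit
  → r_1 = 0.8489
beam 2: φ=90°, α=165°
  direction (-0.9659, 0.2588); cell (2,4); t to first gridline: x 0.3831, y 3.1682 (then +1.0353 / +3.8637)
    (1,4) via x @ 0.3831  # hit
  → r_2 = 0.3831
beam 3: φ=180°, α=255°
  direction (-0.2588, -0.9659); cell (2,4); t to first gridline: x 1.4296, y 0.1863 (then +3.8637 / +1.0353)
    (2,3) via y @ 0.1863
    (2,2) via y @ 1.2216
    (1,2) via x @ 1.4296
    (1,1) via y @ 2.2569
    (1,0) via y @ 3.2922  # hit
  → r_3 = 3.2922
beam 4: φ=270°, α=345°
  direction (0.9659, -0.2588); cell (2,4); t to first gridline: x 0.6522, y 0.6955 (then +1.0353 / +3.8637)
    (3,4) via x @ 0.6522
    (3,3) via y @ 0.6955
    (4,3) via x @ 1.6875
    (5,3) via x @ 2.7228
    (6,3) via x @ 3.7581
    (6,2) via y @ 4.5592
    (7,2) via x @ 4.7933  # hit
  → r_4 = 4.7933

ranges = [0.8489, 0.3831, 3.2922, 4.7933]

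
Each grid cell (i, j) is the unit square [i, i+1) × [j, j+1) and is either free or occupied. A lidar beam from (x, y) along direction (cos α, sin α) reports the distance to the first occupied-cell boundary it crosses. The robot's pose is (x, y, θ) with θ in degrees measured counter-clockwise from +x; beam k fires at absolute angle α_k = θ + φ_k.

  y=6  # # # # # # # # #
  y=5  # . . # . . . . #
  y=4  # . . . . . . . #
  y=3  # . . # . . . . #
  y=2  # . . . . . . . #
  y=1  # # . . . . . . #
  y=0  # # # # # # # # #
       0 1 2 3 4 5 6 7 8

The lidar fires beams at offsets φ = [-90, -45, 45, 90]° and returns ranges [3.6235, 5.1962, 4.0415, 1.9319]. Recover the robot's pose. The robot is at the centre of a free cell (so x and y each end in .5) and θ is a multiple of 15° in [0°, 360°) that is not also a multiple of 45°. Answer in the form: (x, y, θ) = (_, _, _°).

(x, y, θ) = (4.5, 1.5, 105°)

Candidates: 32 free-cell centres × 16 headings = 512 poses. Raycast each; keep the one whose scan matches to 4 dp.
  (7.5, 3.5, 240°): beam 1 = 4.0415 ≠ 3.6235 ✗
  (7.5, 2.5, 240°): beam 1 = 5.0000 ≠ 3.6235 ✗
  (1.5, 3.5, 255°): beam 1 = 0.5176 ≠ 3.6235 ✗
  (2.5, 3.5, 210°): beam 1 = 2.8868 ≠ 3.6235 ✗
  …
  (4.5, 1.5, 105°): r_1=3.6235, r_2=5.1962, r_3=4.0415, r_4=1.9319 — all match ✓
Only this pose fits every beam.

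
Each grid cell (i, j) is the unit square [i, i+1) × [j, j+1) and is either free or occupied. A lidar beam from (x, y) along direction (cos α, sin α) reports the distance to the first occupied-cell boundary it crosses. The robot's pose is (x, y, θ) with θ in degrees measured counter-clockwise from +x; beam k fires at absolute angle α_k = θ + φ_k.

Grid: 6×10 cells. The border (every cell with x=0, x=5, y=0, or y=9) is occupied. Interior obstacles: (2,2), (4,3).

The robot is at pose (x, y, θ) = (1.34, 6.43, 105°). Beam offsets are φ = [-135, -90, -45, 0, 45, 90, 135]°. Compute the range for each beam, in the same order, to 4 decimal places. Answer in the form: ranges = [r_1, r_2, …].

beam 1: φ=-135°, α=330°
  cosα=0.8660 sinα=-0.5000 | (1,6) | tMaxX 0.7621 tMaxY 0.8600 | tΔX 1.1547 tΔY 2.0000
    t=0.7621 [x] (2,6)
    t=0.8600 [y] (2,5)
    t=1.9168 [x] (3,5)
    t=2.8600 [y] (3,4)
    t=3.0715 [x] (4,4)
    t=4.2262 [x] (5,4) — stop
  → r_1 = 4.2262
beam 2: φ=-90°, α=15°
  cosα=0.9659 sinα=0.2588 | (1,6) | tMaxX 0.6833 tMaxY 2.2023 | tΔX 1.0353 tΔY 3.8637
    t=0.6833 [x] (2,6)
    t=1.7186 [x] (3,6)
    t=2.2023 [y] (3,7)
    t=2.7538 [x] (4,7)
    t=3.7891 [x] (5,7) — stop
  → r_2 = 3.7891
beam 3: φ=-45°, α=60°
  cosα=0.5000 sinα=0.8660 | (1,6) | tMaxX 1.3200 tMaxY 0.6582 | tΔX 2.0000 tΔY 1.1547
    t=0.6582 [y] (1,7)
    t=1.3200 [x] (2,7)
    t=1.8129 [y] (2,8)
    t=2.9676 [y] (2,9) — stop
  → r_3 = 2.9676
beam 4: φ=0°, α=105°
  cosα=-0.2588 sinα=0.9659 | (1,6) | tMaxX 1.3137 tMaxY 0.5901 | tΔX 3.8637 tΔY 1.0353
    t=0.5901 [y] (1,7)
    t=1.3137 [x] (0,7) — stop
  → r_4 = 1.3137
beam 5: φ=45°, α=150°
  cosα=-0.8660 sinα=0.5000 | (1,6) | tMaxX 0.3926 tMaxY 1.1400 | tΔX 1.1547 tΔY 2.0000
    t=0.3926 [x] (0,6) — stop
  → r_5 = 0.3926
beam 6: φ=90°, α=195°
  cosα=-0.9659 sinα=-0.2588 | (1,6) | tMaxX 0.3520 tMaxY 1.6614 | tΔX 1.0353 tΔY 3.8637
    t=0.3520 [x] (0,6) — stop
  → r_6 = 0.3520
beam 7: φ=135°, α=240°
  cosα=-0.5000 sinα=-0.8660 | (1,6) | tMaxX 0.6800 tMaxY 0.4965 | tΔX 2.0000 tΔY 1.1547
    t=0.4965 [y] (1,5)
    t=0.6800 [x] (0,5) — stop
  → r_7 = 0.6800

ranges = [4.2262, 3.7891, 2.9676, 1.3137, 0.3926, 0.3520, 0.6800]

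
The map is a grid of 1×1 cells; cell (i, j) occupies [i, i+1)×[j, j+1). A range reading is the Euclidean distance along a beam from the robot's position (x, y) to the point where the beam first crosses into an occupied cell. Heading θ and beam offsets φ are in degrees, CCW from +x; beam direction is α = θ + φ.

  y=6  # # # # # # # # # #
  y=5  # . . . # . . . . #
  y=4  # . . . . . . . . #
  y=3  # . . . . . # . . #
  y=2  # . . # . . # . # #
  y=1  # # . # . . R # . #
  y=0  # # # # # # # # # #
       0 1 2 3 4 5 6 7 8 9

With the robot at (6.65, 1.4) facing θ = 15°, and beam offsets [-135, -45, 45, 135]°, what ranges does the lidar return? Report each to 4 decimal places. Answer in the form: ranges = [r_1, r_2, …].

beam 1: φ=-135°, α=240°
  d=(-0.5000,-0.8660)  start (6,1)  tX=1.3000 tY=0.4619  stride 1/|dx|=2.0000 1/|dy|=1.1547
    cross y-line → (6,0), t=0.4619 (wall)
  → r_1 = 0.4619
beam 2: φ=-45°, α=330°
  d=(0.8660,-0.5000)  start (6,1)  tX=0.4041 tY=0.8000  stride 1/|dx|=1.1547 1/|dy|=2.0000
    cross x-line → (7,1), t=0.4041 (wall)
  → r_2 = 0.4041
beam 3: φ=45°, α=60°
  d=(0.5000,0.8660)  start (6,1)  tX=0.7000 tY=0.6928  stride 1/|dx|=2.0000 1/|dy|=1.1547
    cross y-line → (6,2), t=0.6928 (wall)
  → r_3 = 0.6928
beam 4: φ=135°, α=150°
  d=(-0.8660,0.5000)  start (6,1)  tX=0.7506 tY=1.2000  stride 1/|dx|=1.1547 1/|dy|=2.0000
    cross x-line → (5,1), t=0.7506
    cross y-line → (5,2), t=1.2000
    cross x-line → (4,2), t=1.9053
    cross x-line → (3,2), t=3.0600 (wall)
  → r_4 = 3.0600

ranges = [0.4619, 0.4041, 0.6928, 3.0600]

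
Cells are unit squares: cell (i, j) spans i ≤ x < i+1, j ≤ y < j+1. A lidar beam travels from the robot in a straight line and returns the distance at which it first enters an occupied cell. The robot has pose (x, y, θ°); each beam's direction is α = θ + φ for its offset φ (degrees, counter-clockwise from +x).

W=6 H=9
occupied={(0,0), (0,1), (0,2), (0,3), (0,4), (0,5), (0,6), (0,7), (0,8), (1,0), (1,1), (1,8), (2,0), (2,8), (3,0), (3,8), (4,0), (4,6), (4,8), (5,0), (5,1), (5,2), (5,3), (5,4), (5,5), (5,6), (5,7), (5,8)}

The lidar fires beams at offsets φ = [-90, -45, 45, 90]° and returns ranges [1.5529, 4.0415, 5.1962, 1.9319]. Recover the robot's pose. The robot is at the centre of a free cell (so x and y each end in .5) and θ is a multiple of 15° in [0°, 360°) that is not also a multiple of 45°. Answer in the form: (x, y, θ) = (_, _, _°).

The pose lattice has 26·16 = 416 candidates. Test each by forward raycasting.
  (4.5, 2.5, 165°): beam 1 = 1.9319 ≠ 1.5529 ✗
  (3.5, 6.5, 300°): beam 1 = 2.8868 ≠ 1.5529 ✗
  (4.5, 5.5, 105°): beam 1 = 0.5176 ≠ 1.5529 ✗
  (2.5, 2.5, 210°): beam 1 = 3.0000 ≠ 1.5529 ✗
  …
  (1.5, 3.5, 15°): r_1=1.5529, r_2=4.0415, r_3=5.1962, r_4=1.9319 — all match ✓
Unique over the lattice → pose = (1.5, 3.5, 15°).

(x, y, θ) = (1.5, 3.5, 15°)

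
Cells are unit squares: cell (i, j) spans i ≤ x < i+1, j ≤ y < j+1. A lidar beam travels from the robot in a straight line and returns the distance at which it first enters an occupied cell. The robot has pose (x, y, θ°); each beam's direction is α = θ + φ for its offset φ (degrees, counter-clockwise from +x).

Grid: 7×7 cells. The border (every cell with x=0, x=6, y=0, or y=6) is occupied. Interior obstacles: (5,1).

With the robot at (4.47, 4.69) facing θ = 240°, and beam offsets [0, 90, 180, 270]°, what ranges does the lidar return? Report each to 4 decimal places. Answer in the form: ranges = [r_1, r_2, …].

ranges = [4.2608, 1.7667, 1.5127, 2.6200]

beam 1: φ=0°, α=240°
  d=(-0.5000,-0.8660)  start (4,4)  tX=0.9400 tY=0.7967  stride 1/|dx|=2.0000 1/|dy|=1.1547
    cross y-line → (4,3), t=0.7967
    cross x-line → (3,3), t=0.9400
    cross y-line → (3,2), t=1.9514
    cross x-line → (2,2), t=2.9400
    cross y-line → (2,1), t=3.1061
    cross y-line → (2,0), t=4.2608 (wall)
  → r_1 = 4.2608
beam 2: φ=90°, α=330°
  d=(0.8660,-0.5000)  start (4,4)  tX=0.6120 tY=1.3800  stride 1/|dx|=1.1547 1/|dy|=2.0000
    cross x-line → (5,4), t=0.6120
    cross y-line → (5,3), t=1.3800
    cross x-line → (6,3), t=1.7667 (wall)
  → r_2 = 1.7667
beam 3: φ=180°, α=60°
  d=(0.5000,0.8660)  start (4,4)  tX=1.0600 tY=0.3580  stride 1/|dx|=2.0000 1/|dy|=1.1547
    cross y-line → (4,5), t=0.3580
    cross x-line → (5,5), t=1.0600
    cross y-line → (5,6), t=1.5127 (wall)
  → r_3 = 1.5127
beam 4: φ=270°, α=150°
  d=(-0.8660,0.5000)  start (4,4)  tX=0.5427 tY=0.6200  stride 1/|dx|=1.1547 1/|dy|=2.0000
    cross x-line → (3,4), t=0.5427
    cross y-line → (3,5), t=0.6200
    cross x-line → (2,5), t=1.6974
    cross y-line → (2,6), t=2.6200 (wall)
  → r_4 = 2.6200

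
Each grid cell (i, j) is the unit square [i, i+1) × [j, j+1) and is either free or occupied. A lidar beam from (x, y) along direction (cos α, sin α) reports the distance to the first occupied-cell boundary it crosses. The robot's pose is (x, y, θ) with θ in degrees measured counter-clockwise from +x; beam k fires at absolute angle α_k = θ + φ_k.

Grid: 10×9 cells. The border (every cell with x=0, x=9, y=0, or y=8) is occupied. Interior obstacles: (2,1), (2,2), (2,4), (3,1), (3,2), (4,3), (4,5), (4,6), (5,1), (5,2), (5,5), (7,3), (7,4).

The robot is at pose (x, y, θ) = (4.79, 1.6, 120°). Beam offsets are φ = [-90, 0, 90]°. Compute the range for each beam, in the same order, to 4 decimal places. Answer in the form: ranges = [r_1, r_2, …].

ranges = [0.2425, 1.5800, 0.9122]

beam 1: φ=-90°, α=30°
  dir = (cos 30°, sin 30°) = (0.8660, 0.5000); from cell (4,1)
  next x-line at t=0.2425, next y-line at t=0.8000; Δt_x=1.1547, Δt_y=2.0000
    x: enter (5,1) at t=0.2425 ← occupied
  → r_1 = 0.2425
beam 2: φ=0°, α=120°
  dir = (cos 120°, sin 120°) = (-0.5000, 0.8660); from cell (4,1)
  next x-line at t=1.5800, next y-line at t=0.4619; Δt_x=2.0000, Δt_y=1.1547
    y: enter (4,2) at t=0.4619
    x: enter (3,2) at t=1.5800 ← occupied
  → r_2 = 1.5800
beam 3: φ=90°, α=210°
  dir = (cos 210°, sin 210°) = (-0.8660, -0.5000); from cell (4,1)
  next x-line at t=0.9122, next y-line at t=1.2000; Δt_x=1.1547, Δt_y=2.0000
    x: enter (3,1) at t=0.9122 ← occupied
  → r_3 = 0.9122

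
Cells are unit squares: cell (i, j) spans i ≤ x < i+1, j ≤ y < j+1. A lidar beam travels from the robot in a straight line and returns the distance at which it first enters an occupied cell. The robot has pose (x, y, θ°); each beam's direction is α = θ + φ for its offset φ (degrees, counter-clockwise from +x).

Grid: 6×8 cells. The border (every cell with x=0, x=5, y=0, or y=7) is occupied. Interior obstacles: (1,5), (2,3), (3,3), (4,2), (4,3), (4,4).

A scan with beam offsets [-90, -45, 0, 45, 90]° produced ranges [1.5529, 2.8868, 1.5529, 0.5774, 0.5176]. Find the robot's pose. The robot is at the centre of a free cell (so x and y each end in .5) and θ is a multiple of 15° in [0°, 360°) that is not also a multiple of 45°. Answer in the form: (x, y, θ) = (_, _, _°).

(x, y, θ) = (2.5, 2.5, 15°)

Candidates: 18 free-cell centres × 16 headings = 288 poses. Raycast each; keep the one whose scan matches to 4 dp.
  (4.5, 1.5, 75°): beam 1 = 0.5176 ≠ 1.5529 ✗
  (2.5, 1.5, 240°): beam 1 = 1.7321 ≠ 1.5529 ✗
  (4.5, 5.5, 60°): beam 1 = 0.5774 ≠ 1.5529 ✗
  (4.5, 5.5, 345°): beam 1 = 0.5176 ≠ 1.5529 ✗
  …
  (2.5, 2.5, 15°): r_1=1.5529, r_2=2.8868, r_3=1.5529, r_4=0.5774, r_5=0.5176 — all match ✓
Only this pose fits every beam.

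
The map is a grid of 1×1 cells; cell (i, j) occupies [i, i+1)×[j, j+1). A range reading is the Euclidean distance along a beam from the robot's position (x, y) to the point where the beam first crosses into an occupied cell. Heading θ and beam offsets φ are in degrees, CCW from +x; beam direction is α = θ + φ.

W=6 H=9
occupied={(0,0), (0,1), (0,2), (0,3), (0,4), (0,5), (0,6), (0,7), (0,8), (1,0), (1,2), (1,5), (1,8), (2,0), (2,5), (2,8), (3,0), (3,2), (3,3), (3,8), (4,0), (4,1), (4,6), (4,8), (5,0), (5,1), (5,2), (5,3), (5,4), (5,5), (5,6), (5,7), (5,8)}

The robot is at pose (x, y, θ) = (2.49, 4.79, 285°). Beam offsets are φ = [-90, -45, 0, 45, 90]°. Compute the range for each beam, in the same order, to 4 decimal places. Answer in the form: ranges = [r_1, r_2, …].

beam 1: φ=-90°, α=195°
  d=(-0.9659,-0.2588)  start (2,4)  tX=0.5073 tY=3.0523  stride 1/|dx|=1.0353 1/|dy|=3.8637
    cross x-line → (1,4), t=0.5073
    cross x-line → (0,4), t=1.5426 (wall)
  → r_1 = 1.5426
beam 2: φ=-45°, α=240°
  d=(-0.5000,-0.8660)  start (2,4)  tX=0.9800 tY=0.9122  stride 1/|dx|=2.0000 1/|dy|=1.1547
    cross y-line → (2,3), t=0.9122
    cross x-line → (1,3), t=0.9800
    cross y-line → (1,2), t=2.0669 (wall)
  → r_2 = 2.0669
beam 3: φ=0°, α=285°
  d=(0.2588,-0.9659)  start (2,4)  tX=1.9705 tY=0.8179  stride 1/|dx|=3.8637 1/|dy|=1.0353
    cross y-line → (2,3), t=0.8179
    cross y-line → (2,2), t=1.8531
    cross x-line → (3,2), t=1.9705 (wall)
  → r_3 = 1.9705
beam 4: φ=45°, α=330°
  d=(0.8660,-0.5000)  start (2,4)  tX=0.5889 tY=1.5800  stride 1/|dx|=1.1547 1/|dy|=2.0000
    cross x-line → (3,4), t=0.5889
    cross y-line → (3,3), t=1.5800 (wall)
  → r_4 = 1.5800
beam 5: φ=90°, α=15°
  d=(0.9659,0.2588)  start (2,4)  tX=0.5280 tY=0.8114  stride 1/|dx|=1.0353 1/|dy|=3.8637
    cross x-line → (3,4), t=0.5280
    cross y-line → (3,5), t=0.8114
    cross x-line → (4,5), t=1.5633
    cross x-line → (5,5), t=2.5985 (wall)
  → r_5 = 2.5985

ranges = [1.5426, 2.0669, 1.9705, 1.5800, 2.5985]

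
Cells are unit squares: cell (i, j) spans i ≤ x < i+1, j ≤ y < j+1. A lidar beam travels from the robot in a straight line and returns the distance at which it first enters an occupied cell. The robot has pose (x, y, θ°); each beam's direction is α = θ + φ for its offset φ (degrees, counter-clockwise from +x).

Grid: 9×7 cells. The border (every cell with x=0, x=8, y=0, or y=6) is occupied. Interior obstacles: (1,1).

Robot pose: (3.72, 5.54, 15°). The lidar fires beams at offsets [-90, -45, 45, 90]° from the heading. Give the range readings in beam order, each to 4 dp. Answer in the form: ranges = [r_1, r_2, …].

ranges = [4.7002, 4.9421, 0.5312, 0.4762]

beam 1: φ=-90°, α=285°
  direction (0.2588, -0.9659); cell (3,5); t to first gridline: x 1.0818, y 0.5590 (then +3.8637 / +1.0353)
    (3,4) via y @ 0.5590
    (4,4) via x @ 1.0818
    (4,3) via y @ 1.5943
    (4,2) via y @ 2.6296
    (4,1) via y @ 3.6649
    (4,0) via y @ 4.7002  # hit
  → r_1 = 4.7002
beam 2: φ=-45°, α=330°
  direction (0.8660, -0.5000); cell (3,5); t to first gridline: x 0.3233, y 1.0800 (then +1.1547 / +2.0000)
    (4,5) via x @ 0.3233
    (4,4) via y @ 1.0800
    (5,4) via x @ 1.4780
    (6,4) via x @ 2.6327
    (6,3) via y @ 3.0800
    (7,3) via x @ 3.7874
    (8,3) via x @ 4.9421  # hit
  → r_2 = 4.9421
beam 3: φ=45°, α=60°
  direction (0.5000, 0.8660); cell (3,5); t to first gridline: x 0.5600, y 0.5312 (then +2.0000 / +1.1547)
    (3,6) via y @ 0.5312  # hit
  → r_3 = 0.5312
beam 4: φ=90°, α=105°
  direction (-0.2588, 0.9659); cell (3,5); t to first gridline: x 2.7819, y 0.4762 (then +3.8637 / +1.0353)
    (3,6) via y @ 0.4762  # hit
  → r_4 = 0.4762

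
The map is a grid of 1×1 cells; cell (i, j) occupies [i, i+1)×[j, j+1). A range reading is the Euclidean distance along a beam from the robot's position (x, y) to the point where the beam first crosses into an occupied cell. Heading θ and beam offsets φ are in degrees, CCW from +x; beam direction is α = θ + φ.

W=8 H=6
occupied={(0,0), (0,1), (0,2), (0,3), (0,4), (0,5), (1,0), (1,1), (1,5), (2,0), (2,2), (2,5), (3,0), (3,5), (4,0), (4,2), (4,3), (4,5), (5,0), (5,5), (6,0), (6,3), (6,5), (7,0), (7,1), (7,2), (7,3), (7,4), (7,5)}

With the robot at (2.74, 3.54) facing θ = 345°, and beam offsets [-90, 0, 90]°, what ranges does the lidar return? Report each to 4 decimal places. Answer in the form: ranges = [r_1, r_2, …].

beam 1: φ=-90°, α=255°
  cosα=-0.2588 sinα=-0.9659 | (2,3) | tMaxX 2.8591 tMaxY 0.5590 | tΔX 3.8637 tΔY 1.0353
    t=0.5590 [y] (2,2) — stop
  → r_1 = 0.5590
beam 2: φ=0°, α=345°
  cosα=0.9659 sinα=-0.2588 | (2,3) | tMaxX 0.2692 tMaxY 2.0864 | tΔX 1.0353 tΔY 3.8637
    t=0.2692 [x] (3,3)
    t=1.3044 [x] (4,3) — stop
  → r_2 = 1.3044
beam 3: φ=90°, α=75°
  cosα=0.2588 sinα=0.9659 | (2,3) | tMaxX 1.0046 tMaxY 0.4762 | tΔX 3.8637 tΔY 1.0353
    t=0.4762 [y] (2,4)
    t=1.0046 [x] (3,4)
    t=1.5115 [y] (3,5) — stop
  → r_3 = 1.5115

ranges = [0.5590, 1.3044, 1.5115]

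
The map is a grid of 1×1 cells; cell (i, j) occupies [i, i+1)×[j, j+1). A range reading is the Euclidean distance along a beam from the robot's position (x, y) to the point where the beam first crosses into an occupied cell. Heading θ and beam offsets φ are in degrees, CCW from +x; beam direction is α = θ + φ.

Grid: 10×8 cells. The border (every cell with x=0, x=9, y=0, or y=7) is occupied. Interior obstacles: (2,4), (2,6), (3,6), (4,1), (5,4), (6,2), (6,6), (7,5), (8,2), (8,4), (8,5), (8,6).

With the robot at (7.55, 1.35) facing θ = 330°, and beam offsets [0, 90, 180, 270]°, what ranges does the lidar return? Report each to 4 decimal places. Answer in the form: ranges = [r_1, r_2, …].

beam 1: φ=0°, α=330°
  dir = (cos 330°, sin 330°) = (0.8660, -0.5000); from cell (7,1)
  next x-line at t=0.5196, next y-line at t=0.7000; Δt_x=1.1547, Δt_y=2.0000
    x: enter (8,1) at t=0.5196
    y: enter (8,0) at t=0.7000 ← occupied
  → r_1 = 0.7000
beam 2: φ=90°, α=60°
  dir = (cos 60°, sin 60°) = (0.5000, 0.8660); from cell (7,1)
  next x-line at t=0.9000, next y-line at t=0.7506; Δt_x=2.0000, Δt_y=1.1547
    y: enter (7,2) at t=0.7506
    x: enter (8,2) at t=0.9000 ← occupied
  → r_2 = 0.9000
beam 3: φ=180°, α=150°
  dir = (cos 150°, sin 150°) = (-0.8660, 0.5000); from cell (7,1)
  next x-line at t=0.6351, next y-line at t=1.3000; Δt_x=1.1547, Δt_y=2.0000
    x: enter (6,1) at t=0.6351
    y: enter (6,2) at t=1.3000 ← occupied
  → r_3 = 1.3000
beam 4: φ=270°, α=240°
  dir = (cos 240°, sin 240°) = (-0.5000, -0.8660); from cell (7,1)
  next x-line at t=1.1000, next y-line at t=0.4041; Δt_x=2.0000, Δt_y=1.1547
    y: enter (7,0) at t=0.4041 ← occupied
  → r_4 = 0.4041

ranges = [0.7000, 0.9000, 1.3000, 0.4041]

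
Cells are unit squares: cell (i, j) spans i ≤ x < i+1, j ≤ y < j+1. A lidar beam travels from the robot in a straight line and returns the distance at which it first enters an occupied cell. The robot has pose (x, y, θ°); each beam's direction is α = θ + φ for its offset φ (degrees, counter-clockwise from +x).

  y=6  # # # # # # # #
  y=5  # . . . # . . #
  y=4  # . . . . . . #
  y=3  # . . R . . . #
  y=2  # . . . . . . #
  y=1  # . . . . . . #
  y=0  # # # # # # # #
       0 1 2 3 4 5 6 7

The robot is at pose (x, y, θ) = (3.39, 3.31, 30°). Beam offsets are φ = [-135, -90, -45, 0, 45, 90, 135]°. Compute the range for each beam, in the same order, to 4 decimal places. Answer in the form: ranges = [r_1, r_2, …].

ranges = [2.3915, 2.6674, 3.7373, 4.1685, 2.3569, 3.1061, 2.4743]

beam 1: φ=-135°, α=255°
  cosα=-0.2588 sinα=-0.9659 | (3,3) | tMaxX 1.5068 tMaxY 0.3209 | tΔX 3.8637 tΔY 1.0353
    t=0.3209 [y] (3,2)
    t=1.3562 [y] (3,1)
    t=1.5068 [x] (2,1)
    t=2.3915 [y] (2,0) — stop
  → r_1 = 2.3915
beam 2: φ=-90°, α=300°
  cosα=0.5000 sinα=-0.8660 | (3,3) | tMaxX 1.2200 tMaxY 0.3580 | tΔX 2.0000 tΔY 1.1547
    t=0.3580 [y] (3,2)
    t=1.2200 [x] (4,2)
    t=1.5127 [y] (4,1)
    t=2.6674 [y] (4,0) — stop
  → r_2 = 2.6674
beam 3: φ=-45°, α=345°
  cosα=0.9659 sinα=-0.2588 | (3,3) | tMaxX 0.6315 tMaxY 1.1977 | tΔX 1.0353 tΔY 3.8637
    t=0.6315 [x] (4,3)
    t=1.1977 [y] (4,2)
    t=1.6668 [x] (5,2)
    t=2.7021 [x] (6,2)
    t=3.7373 [x] (7,2) — stop
  → r_3 = 3.7373
beam 4: φ=0°, α=30°
  cosα=0.8660 sinα=0.5000 | (3,3) | tMaxX 0.7044 tMaxY 1.3800 | tΔX 1.1547 tΔY 2.0000
    t=0.7044 [x] (4,3)
    t=1.3800 [y] (4,4)
    t=1.8591 [x] (5,4)
    t=3.0138 [x] (6,4)
    t=3.3800 [y] (6,5)
    t=4.1685 [x] (7,5) — stop
  → r_4 = 4.1685
beam 5: φ=45°, α=75°
  cosα=0.2588 sinα=0.9659 | (3,3) | tMaxX 2.3569 tMaxY 0.7143 | tΔX 3.8637 tΔY 1.0353
    t=0.7143 [y] (3,4)
    t=1.7496 [y] (3,5)
    t=2.3569 [x] (4,5) — stop
  → r_5 = 2.3569
beam 6: φ=90°, α=120°
  cosα=-0.5000 sinα=0.8660 | (3,3) | tMaxX 0.7800 tMaxY 0.7967 | tΔX 2.0000 tΔY 1.1547
    t=0.7800 [x] (2,3)
    t=0.7967 [y] (2,4)
    t=1.9514 [y] (2,5)
    t=2.7800 [x] (1,5)
    t=3.1061 [y] (1,6) — stop
  → r_6 = 3.1061
beam 7: φ=135°, α=165°
  cosα=-0.9659 sinα=0.2588 | (3,3) | tMaxX 0.4038 tMaxY 2.6660 | tΔX 1.0353 tΔY 3.8637
    t=0.4038 [x] (2,3)
    t=1.4390 [x] (1,3)
    t=2.4743 [x] (0,3) — stop
  → r_7 = 2.4743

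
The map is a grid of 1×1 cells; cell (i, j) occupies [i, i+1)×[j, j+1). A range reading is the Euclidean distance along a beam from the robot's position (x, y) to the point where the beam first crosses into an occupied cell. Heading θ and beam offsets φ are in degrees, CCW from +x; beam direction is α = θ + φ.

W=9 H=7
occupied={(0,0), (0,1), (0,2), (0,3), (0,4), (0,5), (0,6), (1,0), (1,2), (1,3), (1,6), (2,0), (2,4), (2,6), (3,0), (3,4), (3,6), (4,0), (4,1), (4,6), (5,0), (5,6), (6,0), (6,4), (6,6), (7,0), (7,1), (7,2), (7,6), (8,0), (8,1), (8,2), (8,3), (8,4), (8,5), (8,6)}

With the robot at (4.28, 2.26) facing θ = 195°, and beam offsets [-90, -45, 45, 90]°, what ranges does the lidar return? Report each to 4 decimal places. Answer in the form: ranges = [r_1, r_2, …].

beam 1: φ=-90°, α=105°
  direction (-0.2588, 0.9659); cell (4,2); t to first gridline: x 1.0818, y 0.7661 (then +3.8637 / +1.0353)
    (4,3) via y @ 0.7661
    (3,3) via x @ 1.0818
    (3,4) via y @ 1.8014  # hit
  → r_1 = 1.8014
beam 2: φ=-45°, α=150°
  direction (-0.8660, 0.5000); cell (4,2); t to first gridline: x 0.3233, y 1.4800 (then +1.1547 / +2.0000)
    (3,2) via x @ 0.3233
    (2,2) via x @ 1.4780
    (2,3) via y @ 1.4800
    (1,3) via x @ 2.6327  # hit
  → r_2 = 2.6327
beam 3: φ=45°, α=240°
  direction (-0.5000, -0.8660); cell (4,2); t to first gridline: x 0.5600, y 0.3002 (then +2.0000 / +1.1547)
    (4,1) via y @ 0.3002  # hit
  → r_3 = 0.3002
beam 4: φ=90°, α=285°
  direction (0.2588, -0.9659); cell (4,2); t to first gridline: x 2.7819, y 0.2692 (then +3.8637 / +1.0353)
    (4,1) via y @ 0.2692  # hit
  → r_4 = 0.2692

ranges = [1.8014, 2.6327, 0.3002, 0.2692]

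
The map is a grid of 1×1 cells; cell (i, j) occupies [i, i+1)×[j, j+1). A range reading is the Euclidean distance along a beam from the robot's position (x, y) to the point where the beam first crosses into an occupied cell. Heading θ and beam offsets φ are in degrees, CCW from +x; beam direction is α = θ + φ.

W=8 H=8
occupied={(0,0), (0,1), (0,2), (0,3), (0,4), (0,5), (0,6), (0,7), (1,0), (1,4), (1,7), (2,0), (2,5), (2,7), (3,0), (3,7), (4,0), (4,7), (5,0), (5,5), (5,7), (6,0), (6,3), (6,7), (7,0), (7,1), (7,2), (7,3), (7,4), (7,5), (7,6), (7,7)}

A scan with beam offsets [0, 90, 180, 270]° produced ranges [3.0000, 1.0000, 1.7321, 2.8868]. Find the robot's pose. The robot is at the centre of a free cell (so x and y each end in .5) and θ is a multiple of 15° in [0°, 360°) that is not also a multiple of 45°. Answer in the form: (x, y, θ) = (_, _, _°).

The pose lattice has 32·16 = 512 candidates. Test each by forward raycasting.
  (5.5, 2.5, 255°): beam 1 = 1.5529 ≠ 3.0000 ✗
  (6.5, 1.5, 195°): beam 1 = 1.9319 ≠ 3.0000 ✗
  (3.5, 1.5, 210°): beam 1 = 1.0000 ≠ 3.0000 ✗
  …
  (2.5, 3.5, 30°): r_1=3.0000, r_2=1.0000, r_3=1.7321, r_4=2.8868 — all match ✓
Unique over the lattice → pose = (2.5, 3.5, 30°).

(x, y, θ) = (2.5, 3.5, 30°)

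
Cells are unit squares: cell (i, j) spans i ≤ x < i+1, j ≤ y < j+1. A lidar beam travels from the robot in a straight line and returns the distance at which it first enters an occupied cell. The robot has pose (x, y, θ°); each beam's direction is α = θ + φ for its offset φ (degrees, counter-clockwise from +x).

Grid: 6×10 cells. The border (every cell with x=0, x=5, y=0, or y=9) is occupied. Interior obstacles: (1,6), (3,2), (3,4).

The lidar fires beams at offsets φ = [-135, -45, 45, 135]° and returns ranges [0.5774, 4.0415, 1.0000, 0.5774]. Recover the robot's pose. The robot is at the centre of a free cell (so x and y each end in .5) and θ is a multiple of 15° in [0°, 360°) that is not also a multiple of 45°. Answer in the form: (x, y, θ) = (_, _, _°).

(x, y, θ) = (1.5, 8.5, 345°)

Enumerate (i+0.5, j+0.5, θ) over the 29 free cells and 16 admissible headings. For each, cast all 4 beams and compare to the given ranges.
  (1.5, 5.5, 150°): beam 1 = 3.6235 ≠ 0.5774 ✗
  (3.5, 8.5, 165°): beam 1 = 1.0000 ≠ 0.5774 ✗
  (1.5, 1.5, 60°): beam 1 = 0.5176 ≠ 0.5774 ✗
  (3.5, 5.5, 285°): beam 1 = 1.7321 ≠ 0.5774 ✗
  …
  (1.5, 8.5, 345°): r_1=0.5774, r_2=4.0415, r_3=1.0000, r_4=0.5774 — all match ✓
Only this pose fits every beam.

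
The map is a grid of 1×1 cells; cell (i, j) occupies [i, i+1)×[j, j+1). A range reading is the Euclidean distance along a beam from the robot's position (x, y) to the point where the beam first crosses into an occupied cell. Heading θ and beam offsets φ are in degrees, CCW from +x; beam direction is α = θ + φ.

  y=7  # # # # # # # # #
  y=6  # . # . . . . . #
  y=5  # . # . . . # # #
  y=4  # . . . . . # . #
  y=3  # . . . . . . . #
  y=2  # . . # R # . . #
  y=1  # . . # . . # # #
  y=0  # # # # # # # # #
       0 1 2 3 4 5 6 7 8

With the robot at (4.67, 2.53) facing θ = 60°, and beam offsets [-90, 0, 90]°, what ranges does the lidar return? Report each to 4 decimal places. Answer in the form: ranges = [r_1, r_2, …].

beam 1: φ=-90°, α=330°
  d=(0.8660,-0.5000)  start (4,2)  tX=0.3811 tY=1.0600  stride 1/|dx|=1.1547 1/|dy|=2.0000
    cross x-line → (5,2), t=0.3811 (wall)
  → r_1 = 0.3811
beam 2: φ=0°, α=60°
  d=(0.5000,0.8660)  start (4,2)  tX=0.6600 tY=0.5427  stride 1/|dx|=2.0000 1/|dy|=1.1547
    cross y-line → (4,3), t=0.5427
    cross x-line → (5,3), t=0.6600
    cross y-line → (5,4), t=1.6974
    cross x-line → (6,4), t=2.6600 (wall)
  → r_2 = 2.6600
beam 3: φ=90°, α=150°
  d=(-0.8660,0.5000)  start (4,2)  tX=0.7736 tY=0.9400  stride 1/|dx|=1.1547 1/|dy|=2.0000
    cross x-line → (3,2), t=0.7736 (wall)
  → r_3 = 0.7736

ranges = [0.3811, 2.6600, 0.7736]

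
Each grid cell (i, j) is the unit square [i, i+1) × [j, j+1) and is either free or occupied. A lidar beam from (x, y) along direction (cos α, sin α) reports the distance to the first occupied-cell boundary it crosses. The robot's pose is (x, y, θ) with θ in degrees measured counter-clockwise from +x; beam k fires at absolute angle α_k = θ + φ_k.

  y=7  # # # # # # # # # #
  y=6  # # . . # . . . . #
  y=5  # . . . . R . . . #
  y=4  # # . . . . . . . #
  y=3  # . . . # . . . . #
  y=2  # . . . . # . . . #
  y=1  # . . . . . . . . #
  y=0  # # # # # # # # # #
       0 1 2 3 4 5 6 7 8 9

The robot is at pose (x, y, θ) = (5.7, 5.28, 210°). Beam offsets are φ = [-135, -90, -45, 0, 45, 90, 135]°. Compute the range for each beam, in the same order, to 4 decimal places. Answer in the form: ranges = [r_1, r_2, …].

ranges = [1.7807, 1.4000, 3.8305, 5.4271, 2.3604, 4.9421, 3.4164]

beam 1: φ=-135°, α=75°
  direction (0.2588, 0.9659); cell (5,5); t to first gridline: x 1.1591, y 0.7454 (then +3.8637 / +1.0353)
    (5,6) via y @ 0.7454
    (6,6) via x @ 1.1591
    (6,7) via y @ 1.7807  # hit
  → r_1 = 1.7807
beam 2: φ=-90°, α=120°
  direction (-0.5000, 0.8660); cell (5,5); t to first gridline: x 1.4000, y 0.8314 (then +2.0000 / +1.1547)
    (5,6) via y @ 0.8314
    (4,6) via x @ 1.4000  # hit
  → r_2 = 1.4000
beam 3: φ=-45°, α=165°
  direction (-0.9659, 0.2588); cell (5,5); t to first gridline: x 0.7247, y 2.7819 (then +1.0353 / +3.8637)
    (4,5) via x @ 0.7247
    (3,5) via x @ 1.7600
    (3,6) via y @ 2.7819
    (2,6) via x @ 2.7952
    (1,6) via x @ 3.8305  # hit
  → r_3 = 3.8305
beam 4: φ=0°, α=210°
  direction (-0.8660, -0.5000); cell (5,5); t to first gridline: x 0.8083, y 0.5600 (then +1.1547 / +2.0000)
    (5,4) via y @ 0.5600
    (4,4) via x @ 0.8083
    (3,4) via x @ 1.9630
    (3,3) via y @ 2.5600
    (2,3) via x @ 3.1177
    (1,3) via x @ 4.2724
    (1,2) via y @ 4.5600
    (0,2) via x @ 5.4271  # hit
  → r_4 = 5.4271
beam 5: φ=45°, α=255°
  direction (-0.2588, -0.9659); cell (5,5); t to first gridline: x 2.7046, y 0.2899 (then +3.8637 / +1.0353)
    (5,4) via y @ 0.2899
    (5,3) via y @ 1.3252
    (5,2) via y @ 2.3604  # hit
  → r_5 = 2.3604
beam 6: φ=90°, α=300°
  direction (0.5000, -0.8660); cell (5,5); t to first gridline: x 0.6000, y 0.3233 (then +2.0000 / +1.1547)
    (5,4) via y @ 0.3233
    (6,4) via x @ 0.6000
    (6,3) via y @ 1.4780
    (7,3) via x @ 2.6000
    (7,2) via y @ 2.6327
    (7,1) via y @ 3.7874
    (8,1) via x @ 4.6000
    (8,0) via y @ 4.9421  # hit
  → r_6 = 4.9421
beam 7: φ=135°, α=345°
  direction (0.9659, -0.2588); cell (5,5); t to first gridline: x 0.3106, y 1.0818 (then +1.0353 / +3.8637)
    (6,5) via x @ 0.3106
    (6,4) via y @ 1.0818
    (7,4) via x @ 1.3459
    (8,4) via x @ 2.3811
    (9,4) via x @ 3.4164  # hit
  → r_7 = 3.4164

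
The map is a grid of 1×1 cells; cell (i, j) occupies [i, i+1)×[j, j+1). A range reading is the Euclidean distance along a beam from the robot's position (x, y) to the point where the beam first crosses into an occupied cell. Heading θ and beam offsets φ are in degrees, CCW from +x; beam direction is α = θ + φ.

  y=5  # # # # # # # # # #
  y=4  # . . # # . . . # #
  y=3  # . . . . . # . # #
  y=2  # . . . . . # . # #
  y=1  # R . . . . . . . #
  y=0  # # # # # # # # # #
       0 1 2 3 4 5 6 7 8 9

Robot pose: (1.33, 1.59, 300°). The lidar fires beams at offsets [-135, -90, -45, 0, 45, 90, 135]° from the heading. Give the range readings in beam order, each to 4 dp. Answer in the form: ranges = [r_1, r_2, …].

beam 1: φ=-135°, α=165°
  cosα=-0.9659 sinα=0.2588 | (1,1) | tMaxX 0.3416 tMaxY 1.5841 | tΔX 1.0353 tΔY 3.8637
    t=0.3416 [x] (0,1) — stop
  → r_1 = 0.3416
beam 2: φ=-90°, α=210°
  cosα=-0.8660 sinα=-0.5000 | (1,1) | tMaxX 0.3811 tMaxY 1.1800 | tΔX 1.1547 tΔY 2.0000
    t=0.3811 [x] (0,1) — stop
  → r_2 = 0.3811
beam 3: φ=-45°, α=255°
  cosα=-0.2588 sinα=-0.9659 | (1,1) | tMaxX 1.2750 tMaxY 0.6108 | tΔX 3.8637 tΔY 1.0353
    t=0.6108 [y] (1,0) — stop
  → r_3 = 0.6108
beam 4: φ=0°, α=300°
  cosα=0.5000 sinα=-0.8660 | (1,1) | tMaxX 1.3400 tMaxY 0.6813 | tΔX 2.0000 tΔY 1.1547
    t=0.6813 [y] (1,0) — stop
  → r_4 = 0.6813
beam 5: φ=45°, α=345°
  cosα=0.9659 sinα=-0.2588 | (1,1) | tMaxX 0.6936 tMaxY 2.2796 | tΔX 1.0353 tΔY 3.8637
    t=0.6936 [x] (2,1)
    t=1.7289 [x] (3,1)
    t=2.2796 [y] (3,0) — stop
  → r_5 = 2.2796
beam 6: φ=90°, α=30°
  cosα=0.8660 sinα=0.5000 | (1,1) | tMaxX 0.7736 tMaxY 0.8200 | tΔX 1.1547 tΔY 2.0000
    t=0.7736 [x] (2,1)
    t=0.8200 [y] (2,2)
    t=1.9283 [x] (3,2)
    t=2.8200 [y] (3,3)
    t=3.0831 [x] (4,3)
    t=4.2378 [x] (5,3)
    t=4.8200 [y] (5,4)
    t=5.3925 [x] (6,4)
    t=6.5472 [x] (7,4)
    t=6.8200 [y] (7,5) — stop
  → r_6 = 6.8200
beam 7: φ=135°, α=75°
  cosα=0.2588 sinα=0.9659 | (1,1) | tMaxX 2.5887 tMaxY 0.4245 | tΔX 3.8637 tΔY 1.0353
    t=0.4245 [y] (1,2)
    t=1.4597 [y] (1,3)
    t=2.4950 [y] (1,4)
    t=2.5887 [x] (2,4)
    t=3.5303 [y] (2,5) — stop
  → r_7 = 3.5303

ranges = [0.3416, 0.3811, 0.6108, 0.6813, 2.2796, 6.8200, 3.5303]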